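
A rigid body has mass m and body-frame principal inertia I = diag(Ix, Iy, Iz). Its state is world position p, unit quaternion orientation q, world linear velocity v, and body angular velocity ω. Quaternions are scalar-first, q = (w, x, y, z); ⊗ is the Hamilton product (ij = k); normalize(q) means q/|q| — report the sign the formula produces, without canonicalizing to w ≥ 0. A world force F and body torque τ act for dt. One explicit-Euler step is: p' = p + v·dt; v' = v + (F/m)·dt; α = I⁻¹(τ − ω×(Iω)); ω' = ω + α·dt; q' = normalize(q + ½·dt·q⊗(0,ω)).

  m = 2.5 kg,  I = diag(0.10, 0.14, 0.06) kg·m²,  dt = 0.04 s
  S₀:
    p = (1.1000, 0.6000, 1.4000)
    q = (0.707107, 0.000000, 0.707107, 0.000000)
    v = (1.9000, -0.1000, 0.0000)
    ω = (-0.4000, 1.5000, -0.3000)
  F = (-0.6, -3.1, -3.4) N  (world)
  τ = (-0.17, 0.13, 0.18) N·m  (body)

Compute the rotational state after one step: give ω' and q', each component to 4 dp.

ω' = (-0.4824, 1.5358, -0.1640)
q' = (0.6856, -0.0099, 0.7280, 0.0014)

ω×(Iω) gyroscopic = (0.0360, 0.0048, -0.0240)
(τ − ω×Iω)/I = (-2.0600, 0.8943, 3.4000)
ω + α·dt = (-0.4824, 1.5358, -0.1640)
q⊗(0,ω) = (-1.0606605, -0.4949749, 1.0606605, 0.0707107)
q' = normalize(q + ½dt·q⊗(0,ω)) = (0.6856, -0.0099, 0.7280, 0.0014)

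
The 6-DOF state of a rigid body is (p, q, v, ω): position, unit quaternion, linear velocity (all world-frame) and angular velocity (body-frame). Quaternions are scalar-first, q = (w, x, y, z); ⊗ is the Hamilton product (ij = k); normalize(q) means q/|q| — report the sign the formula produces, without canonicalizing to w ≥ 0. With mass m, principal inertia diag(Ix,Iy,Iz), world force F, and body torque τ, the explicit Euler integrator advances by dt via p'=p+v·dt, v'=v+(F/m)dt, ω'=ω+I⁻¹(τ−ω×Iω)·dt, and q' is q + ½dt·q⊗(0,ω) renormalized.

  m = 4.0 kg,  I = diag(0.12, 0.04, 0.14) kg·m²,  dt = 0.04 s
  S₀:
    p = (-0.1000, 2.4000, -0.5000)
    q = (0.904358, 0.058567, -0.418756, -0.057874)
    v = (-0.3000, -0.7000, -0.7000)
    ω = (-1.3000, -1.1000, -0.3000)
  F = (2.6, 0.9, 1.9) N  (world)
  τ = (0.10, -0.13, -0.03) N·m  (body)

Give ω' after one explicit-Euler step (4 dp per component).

gyro term ω×Iω = (0.0330, -0.0078, -0.1144)
(τ − ω×Iω)/I = (0.5583, -3.0550, 0.6029)
ω' = ω + α·dt = (-1.2777, -1.2222, -0.2759)

ω' = (-1.2777, -1.2222, -0.2759)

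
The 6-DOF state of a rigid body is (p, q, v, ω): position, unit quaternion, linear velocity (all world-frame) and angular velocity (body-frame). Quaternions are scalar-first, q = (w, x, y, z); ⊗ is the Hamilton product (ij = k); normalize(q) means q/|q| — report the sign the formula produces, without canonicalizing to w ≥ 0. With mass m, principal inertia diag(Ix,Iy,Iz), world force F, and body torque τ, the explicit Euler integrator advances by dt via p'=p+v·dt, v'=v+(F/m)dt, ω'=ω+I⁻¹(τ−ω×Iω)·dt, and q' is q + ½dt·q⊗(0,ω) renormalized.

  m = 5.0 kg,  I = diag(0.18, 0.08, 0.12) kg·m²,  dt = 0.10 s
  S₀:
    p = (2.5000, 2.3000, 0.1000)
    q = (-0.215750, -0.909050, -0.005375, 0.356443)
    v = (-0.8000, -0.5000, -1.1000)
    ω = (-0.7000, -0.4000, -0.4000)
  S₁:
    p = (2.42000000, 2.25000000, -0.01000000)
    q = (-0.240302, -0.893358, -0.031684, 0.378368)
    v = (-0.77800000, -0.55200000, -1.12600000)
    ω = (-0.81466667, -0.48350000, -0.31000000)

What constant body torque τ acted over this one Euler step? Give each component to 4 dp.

τ = (-0.2000, -0.0500, 0.0800)

rate change Δω = (-0.11466667, -0.08350000, 0.09000000)
ω₀×(Iω₀) = (0.0064, 0.0168, -0.0280)
applied torque τ = (-0.2000, -0.0500, 0.0800)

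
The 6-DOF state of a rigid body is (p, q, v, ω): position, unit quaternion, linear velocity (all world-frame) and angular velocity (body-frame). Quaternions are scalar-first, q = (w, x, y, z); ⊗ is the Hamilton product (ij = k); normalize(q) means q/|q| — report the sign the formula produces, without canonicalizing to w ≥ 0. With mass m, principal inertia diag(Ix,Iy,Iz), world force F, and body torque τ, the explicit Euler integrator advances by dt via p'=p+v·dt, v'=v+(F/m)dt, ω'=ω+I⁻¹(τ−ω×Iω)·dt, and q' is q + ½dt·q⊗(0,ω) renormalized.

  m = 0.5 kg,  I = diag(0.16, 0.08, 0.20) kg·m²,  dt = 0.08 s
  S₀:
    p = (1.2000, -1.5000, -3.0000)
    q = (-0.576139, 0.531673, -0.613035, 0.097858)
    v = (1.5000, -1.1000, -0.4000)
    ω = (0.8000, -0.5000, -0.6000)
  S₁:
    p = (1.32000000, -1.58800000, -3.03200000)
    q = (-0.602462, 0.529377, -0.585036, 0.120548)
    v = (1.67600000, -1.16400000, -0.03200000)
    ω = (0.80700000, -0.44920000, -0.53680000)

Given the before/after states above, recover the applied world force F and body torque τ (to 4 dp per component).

Δv = v₁−v₀ = (0.17600000, -0.06400000, 0.36800000)
m·(v₁−v₀)/dt = (1.1000, -0.4000, 2.3000)
Δω = ω₁−ω₀ = (0.00700000, 0.05080000, 0.06320000)
precession coupling = (0.0360, 0.0192, 0.0320)
applied torque τ = (0.0500, 0.0700, 0.1900)

F = (1.1000, -0.4000, 2.3000)
τ = (0.0500, 0.0700, 0.1900)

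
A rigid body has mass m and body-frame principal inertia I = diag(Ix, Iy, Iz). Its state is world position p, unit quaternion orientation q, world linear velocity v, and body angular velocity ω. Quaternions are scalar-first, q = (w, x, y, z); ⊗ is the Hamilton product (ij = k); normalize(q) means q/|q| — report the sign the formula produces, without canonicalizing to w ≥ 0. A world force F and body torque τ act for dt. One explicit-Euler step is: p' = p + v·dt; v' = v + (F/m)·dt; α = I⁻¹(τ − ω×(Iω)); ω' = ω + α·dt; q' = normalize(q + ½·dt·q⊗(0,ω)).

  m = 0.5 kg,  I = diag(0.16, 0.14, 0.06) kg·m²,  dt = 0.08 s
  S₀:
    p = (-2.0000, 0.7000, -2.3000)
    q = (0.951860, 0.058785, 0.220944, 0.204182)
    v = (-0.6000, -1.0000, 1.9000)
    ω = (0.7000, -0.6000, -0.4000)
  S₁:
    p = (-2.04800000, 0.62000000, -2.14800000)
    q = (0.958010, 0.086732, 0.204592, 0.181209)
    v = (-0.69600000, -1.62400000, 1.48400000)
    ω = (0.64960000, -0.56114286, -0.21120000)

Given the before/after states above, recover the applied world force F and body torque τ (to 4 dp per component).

F = (-0.6000, -3.9000, -2.6000)
τ = (-0.1200, 0.0400, 0.1500)

velocity change Δv = (-0.09600000, -0.62400000, -0.41600000)
applied force F = (-0.6000, -3.9000, -2.6000)
ω₁ − ω₀ = (-0.05040000, 0.03885714, 0.18880000)
ω₀×(Iω₀) = (-0.0192, -0.0280, 0.0084)
τ = I·(Δω/dt) + ω₀×(Iω₀) = (-0.1200, 0.0400, 0.1500)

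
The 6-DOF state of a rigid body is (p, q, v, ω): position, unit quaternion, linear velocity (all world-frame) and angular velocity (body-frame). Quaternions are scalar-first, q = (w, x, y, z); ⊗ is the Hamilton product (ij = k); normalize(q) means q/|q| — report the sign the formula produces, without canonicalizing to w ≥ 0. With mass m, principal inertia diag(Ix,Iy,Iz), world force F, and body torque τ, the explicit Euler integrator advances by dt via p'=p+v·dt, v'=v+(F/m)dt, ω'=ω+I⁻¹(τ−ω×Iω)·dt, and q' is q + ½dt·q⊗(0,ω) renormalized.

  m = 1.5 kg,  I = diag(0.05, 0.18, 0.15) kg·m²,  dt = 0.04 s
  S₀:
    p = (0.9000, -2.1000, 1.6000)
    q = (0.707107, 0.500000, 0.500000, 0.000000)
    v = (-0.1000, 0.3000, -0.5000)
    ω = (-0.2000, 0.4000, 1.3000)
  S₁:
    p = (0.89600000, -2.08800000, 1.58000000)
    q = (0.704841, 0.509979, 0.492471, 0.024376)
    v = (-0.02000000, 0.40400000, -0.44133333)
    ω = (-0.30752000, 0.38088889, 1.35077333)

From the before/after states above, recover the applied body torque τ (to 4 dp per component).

Δω = ω₁−ω₀ = (-0.10752000, -0.01911111, 0.05077333)
applied torque τ = (-0.1500, -0.0600, 0.1800)

τ = (-0.1500, -0.0600, 0.1800)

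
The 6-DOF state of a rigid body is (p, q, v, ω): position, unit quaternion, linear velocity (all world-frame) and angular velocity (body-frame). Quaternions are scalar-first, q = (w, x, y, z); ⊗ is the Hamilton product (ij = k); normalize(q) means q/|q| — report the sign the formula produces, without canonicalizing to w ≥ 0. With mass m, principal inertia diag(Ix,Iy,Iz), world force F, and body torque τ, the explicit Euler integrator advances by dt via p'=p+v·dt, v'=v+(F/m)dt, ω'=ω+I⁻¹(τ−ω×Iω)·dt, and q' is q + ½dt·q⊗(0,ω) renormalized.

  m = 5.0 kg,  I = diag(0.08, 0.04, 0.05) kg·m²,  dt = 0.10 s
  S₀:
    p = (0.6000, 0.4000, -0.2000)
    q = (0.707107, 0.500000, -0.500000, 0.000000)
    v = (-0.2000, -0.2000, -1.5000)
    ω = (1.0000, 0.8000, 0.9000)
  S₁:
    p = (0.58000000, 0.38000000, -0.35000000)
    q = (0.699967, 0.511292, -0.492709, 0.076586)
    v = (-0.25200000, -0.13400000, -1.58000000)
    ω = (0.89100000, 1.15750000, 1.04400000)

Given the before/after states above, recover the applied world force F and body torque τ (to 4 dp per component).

F = (-2.6000, 3.3000, -4.0000)
τ = (-0.0800, 0.1700, 0.0400)

Δω = ω₁−ω₀ = (-0.10900000, 0.35750000, 0.14400000)
applied torque τ = (-0.0800, 0.1700, 0.0400)
Δv = v₁−v₀ = (-0.05200000, 0.06600000, -0.08000000)
applied force F = (-2.6000, 3.3000, -4.0000)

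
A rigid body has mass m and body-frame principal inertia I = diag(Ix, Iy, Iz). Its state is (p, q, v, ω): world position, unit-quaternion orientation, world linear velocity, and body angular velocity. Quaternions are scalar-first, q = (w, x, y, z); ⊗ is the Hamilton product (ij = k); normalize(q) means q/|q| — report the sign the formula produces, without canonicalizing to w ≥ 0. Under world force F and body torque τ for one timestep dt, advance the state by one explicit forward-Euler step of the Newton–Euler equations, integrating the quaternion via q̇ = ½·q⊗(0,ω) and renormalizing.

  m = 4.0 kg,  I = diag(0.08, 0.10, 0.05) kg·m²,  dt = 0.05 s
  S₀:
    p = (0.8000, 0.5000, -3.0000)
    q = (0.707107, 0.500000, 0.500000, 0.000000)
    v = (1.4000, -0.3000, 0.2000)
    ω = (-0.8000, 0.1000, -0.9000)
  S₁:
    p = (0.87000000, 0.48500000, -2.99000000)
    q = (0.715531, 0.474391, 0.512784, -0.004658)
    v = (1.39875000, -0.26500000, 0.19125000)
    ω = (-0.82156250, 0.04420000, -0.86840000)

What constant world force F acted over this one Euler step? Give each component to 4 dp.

F = (-0.1000, 2.8000, -0.7000)

Δv = v₁−v₀ = (-0.00125000, 0.03500000, -0.00875000)
applied force F = (-0.1000, 2.8000, -0.7000)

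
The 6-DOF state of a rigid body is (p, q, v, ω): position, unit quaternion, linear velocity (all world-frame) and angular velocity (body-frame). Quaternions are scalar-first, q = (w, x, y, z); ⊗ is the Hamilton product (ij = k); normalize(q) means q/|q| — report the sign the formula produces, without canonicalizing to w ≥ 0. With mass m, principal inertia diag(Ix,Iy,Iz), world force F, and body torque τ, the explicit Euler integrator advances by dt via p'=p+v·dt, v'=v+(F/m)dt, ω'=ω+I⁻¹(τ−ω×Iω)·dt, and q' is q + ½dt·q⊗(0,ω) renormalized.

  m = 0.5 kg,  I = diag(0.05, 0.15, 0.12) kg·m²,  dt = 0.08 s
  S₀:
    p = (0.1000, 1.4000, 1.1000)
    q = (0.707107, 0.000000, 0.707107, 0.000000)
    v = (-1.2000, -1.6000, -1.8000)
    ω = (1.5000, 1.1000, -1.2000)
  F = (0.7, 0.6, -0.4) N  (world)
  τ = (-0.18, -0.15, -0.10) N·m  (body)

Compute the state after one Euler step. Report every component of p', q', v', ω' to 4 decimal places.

p' = p + v·dt = (0.0040, 1.2720, 0.9560)
v + (F/m)dt = (-1.0880, -1.5040, -1.8640)
ω×(Iω) gyroscopic = (0.0396, 0.1260, 0.1650)
angular accel α = (-4.3920, -1.8400, -2.2083)
ω' = ω + α·dt = (1.1486, 0.9528, -1.3767)
q⊗(0,ω) = (-0.7778177, 0.2121321, 0.7778177, -1.9091889)
q + ½dt·q⊗(0,ω), renormalized = (0.6734, 0.0085, 0.7353, -0.0761)

p' = (0.0040, 1.2720, 0.9560)
q' = (0.6734, 0.0085, 0.7353, -0.0761)
v' = (-1.0880, -1.5040, -1.8640)
ω' = (1.1486, 0.9528, -1.3767)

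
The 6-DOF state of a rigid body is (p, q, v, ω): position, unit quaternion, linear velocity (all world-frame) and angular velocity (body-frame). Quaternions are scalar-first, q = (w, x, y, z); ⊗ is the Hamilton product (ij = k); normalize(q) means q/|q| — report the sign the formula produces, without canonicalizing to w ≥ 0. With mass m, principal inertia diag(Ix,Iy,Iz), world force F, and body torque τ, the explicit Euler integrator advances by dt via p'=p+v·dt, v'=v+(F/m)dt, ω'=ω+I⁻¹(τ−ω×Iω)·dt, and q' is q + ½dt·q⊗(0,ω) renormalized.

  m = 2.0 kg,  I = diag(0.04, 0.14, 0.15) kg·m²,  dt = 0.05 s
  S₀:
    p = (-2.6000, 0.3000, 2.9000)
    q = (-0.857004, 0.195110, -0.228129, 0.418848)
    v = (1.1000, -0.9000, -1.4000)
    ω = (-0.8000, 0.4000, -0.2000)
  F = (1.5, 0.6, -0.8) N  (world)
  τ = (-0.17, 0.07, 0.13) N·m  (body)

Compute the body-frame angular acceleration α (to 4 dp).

ω×(Iω) gyroscopic = (-0.0008, -0.0176, -0.0320)
angular accel α = (-4.2300, 0.6257, 1.0800)

α = (-4.2300, 0.6257, 1.0800)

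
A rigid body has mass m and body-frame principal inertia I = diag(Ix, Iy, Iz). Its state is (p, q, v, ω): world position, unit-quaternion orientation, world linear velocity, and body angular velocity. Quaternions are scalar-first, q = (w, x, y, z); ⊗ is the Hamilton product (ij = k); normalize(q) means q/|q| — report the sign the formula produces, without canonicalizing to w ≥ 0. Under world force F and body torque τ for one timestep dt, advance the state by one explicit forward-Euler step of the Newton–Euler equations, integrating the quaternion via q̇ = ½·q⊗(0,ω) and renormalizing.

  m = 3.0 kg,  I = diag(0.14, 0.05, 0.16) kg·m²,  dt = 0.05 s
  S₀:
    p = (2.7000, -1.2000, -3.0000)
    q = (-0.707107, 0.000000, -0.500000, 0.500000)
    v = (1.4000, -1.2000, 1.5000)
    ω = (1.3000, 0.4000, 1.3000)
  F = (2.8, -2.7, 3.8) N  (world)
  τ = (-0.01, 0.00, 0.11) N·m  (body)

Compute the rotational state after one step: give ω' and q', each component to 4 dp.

ω×(Iω) gyroscopic = (0.0572, -0.0338, -0.0468)
α = I⁻¹(τ − ω×Iω) = (-0.4800, 0.6760, 0.9800)
ω' = ω + α·dt = (1.2760, 0.4338, 1.3490)
2q̇ = q⊗(0,ω) = (-0.4500000, -1.7692391, 0.3671572, -0.2692391)
q + ½dt·q⊗(0,ω), renormalized = (-0.7176, -0.0442, -0.4903, 0.4927)

ω' = (1.2760, 0.4338, 1.3490)
q' = (-0.7176, -0.0442, -0.4903, 0.4927)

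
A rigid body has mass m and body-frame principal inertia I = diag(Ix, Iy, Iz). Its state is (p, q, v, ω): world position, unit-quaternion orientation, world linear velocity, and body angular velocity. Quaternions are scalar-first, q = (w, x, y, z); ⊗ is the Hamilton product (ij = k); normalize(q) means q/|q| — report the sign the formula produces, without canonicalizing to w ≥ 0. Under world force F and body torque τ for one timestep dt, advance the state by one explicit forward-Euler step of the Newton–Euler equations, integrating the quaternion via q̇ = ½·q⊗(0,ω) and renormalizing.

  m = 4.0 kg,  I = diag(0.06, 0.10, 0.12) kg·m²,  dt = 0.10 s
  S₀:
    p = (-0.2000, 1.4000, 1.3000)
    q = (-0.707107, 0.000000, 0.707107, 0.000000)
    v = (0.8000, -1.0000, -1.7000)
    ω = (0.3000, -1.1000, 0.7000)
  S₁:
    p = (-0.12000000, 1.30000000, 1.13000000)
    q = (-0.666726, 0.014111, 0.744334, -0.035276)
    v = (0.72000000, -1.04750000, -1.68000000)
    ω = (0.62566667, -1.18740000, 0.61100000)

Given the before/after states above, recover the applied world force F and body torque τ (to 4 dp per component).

Δω = ω₁−ω₀ = (0.32566667, -0.08740000, -0.08900000)
precession coupling = (-0.0154, -0.0126, -0.0132)
I·α + gyro = (0.1800, -0.1000, -0.1200)
v₁ − v₀ = (-0.08000000, -0.04750000, 0.02000000)
applied force F = (-3.2000, -1.9000, 0.8000)

F = (-3.2000, -1.9000, 0.8000)
τ = (0.1800, -0.1000, -0.1200)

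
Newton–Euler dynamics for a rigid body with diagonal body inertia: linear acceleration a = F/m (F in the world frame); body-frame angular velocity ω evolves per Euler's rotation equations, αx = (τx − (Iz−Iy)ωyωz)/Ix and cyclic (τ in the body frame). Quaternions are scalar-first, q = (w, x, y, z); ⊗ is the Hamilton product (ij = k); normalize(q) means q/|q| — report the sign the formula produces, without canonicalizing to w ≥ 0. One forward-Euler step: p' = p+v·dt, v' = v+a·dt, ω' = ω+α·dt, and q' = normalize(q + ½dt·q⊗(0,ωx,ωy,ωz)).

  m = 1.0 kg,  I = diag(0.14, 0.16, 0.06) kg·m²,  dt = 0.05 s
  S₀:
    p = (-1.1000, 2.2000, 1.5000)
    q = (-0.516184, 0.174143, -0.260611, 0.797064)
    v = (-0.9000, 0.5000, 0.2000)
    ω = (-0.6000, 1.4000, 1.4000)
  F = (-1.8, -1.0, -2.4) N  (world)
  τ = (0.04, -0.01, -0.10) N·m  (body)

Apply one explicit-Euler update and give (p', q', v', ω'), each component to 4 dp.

linear accel F/m = (-1.8000, -1.0000, -2.4000)
p + v·dt = (-1.1450, 2.2250, 1.5100)
v + (F/m)dt = (-0.9900, 0.4500, 0.0800)
angular accel α = (1.6857, 0.3575, -1.3867)
new body rate ω' = (-0.5157, 1.4179, 1.3307)
2q̇ = q⊗(0,ω) = (-0.6465484, -1.1710346, -1.4446962, -0.6352240)
q' = normalize(q + ½dt·q⊗(0,ω)) = (-0.5316, 0.1447, -0.2963, 0.7801)

p' = (-1.1450, 2.2250, 1.5100)
q' = (-0.5316, 0.1447, -0.2963, 0.7801)
v' = (-0.9900, 0.4500, 0.0800)
ω' = (-0.5157, 1.4179, 1.3307)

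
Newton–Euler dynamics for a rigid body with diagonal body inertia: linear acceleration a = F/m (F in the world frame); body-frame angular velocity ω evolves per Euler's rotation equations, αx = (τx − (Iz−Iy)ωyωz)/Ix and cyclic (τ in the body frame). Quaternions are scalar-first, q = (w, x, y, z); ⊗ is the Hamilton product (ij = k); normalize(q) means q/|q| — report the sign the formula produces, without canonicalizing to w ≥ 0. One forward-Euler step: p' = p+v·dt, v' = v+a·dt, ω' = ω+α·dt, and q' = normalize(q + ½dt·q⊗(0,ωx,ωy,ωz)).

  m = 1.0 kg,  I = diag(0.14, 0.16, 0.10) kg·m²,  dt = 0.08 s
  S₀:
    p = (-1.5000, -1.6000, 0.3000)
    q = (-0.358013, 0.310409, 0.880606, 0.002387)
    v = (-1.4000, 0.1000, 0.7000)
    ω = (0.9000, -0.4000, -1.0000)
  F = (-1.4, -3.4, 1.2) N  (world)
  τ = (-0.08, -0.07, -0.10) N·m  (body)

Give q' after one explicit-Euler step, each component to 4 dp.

q⊗(0,ω) = (0.0752613, -1.2018629, 0.4557625, -0.5586960)
q' = normalize(q + ½dt·q⊗(0,ω)) = (-0.3544, 0.2619, 0.8974, -0.0199)

q' = (-0.3544, 0.2619, 0.8974, -0.0199)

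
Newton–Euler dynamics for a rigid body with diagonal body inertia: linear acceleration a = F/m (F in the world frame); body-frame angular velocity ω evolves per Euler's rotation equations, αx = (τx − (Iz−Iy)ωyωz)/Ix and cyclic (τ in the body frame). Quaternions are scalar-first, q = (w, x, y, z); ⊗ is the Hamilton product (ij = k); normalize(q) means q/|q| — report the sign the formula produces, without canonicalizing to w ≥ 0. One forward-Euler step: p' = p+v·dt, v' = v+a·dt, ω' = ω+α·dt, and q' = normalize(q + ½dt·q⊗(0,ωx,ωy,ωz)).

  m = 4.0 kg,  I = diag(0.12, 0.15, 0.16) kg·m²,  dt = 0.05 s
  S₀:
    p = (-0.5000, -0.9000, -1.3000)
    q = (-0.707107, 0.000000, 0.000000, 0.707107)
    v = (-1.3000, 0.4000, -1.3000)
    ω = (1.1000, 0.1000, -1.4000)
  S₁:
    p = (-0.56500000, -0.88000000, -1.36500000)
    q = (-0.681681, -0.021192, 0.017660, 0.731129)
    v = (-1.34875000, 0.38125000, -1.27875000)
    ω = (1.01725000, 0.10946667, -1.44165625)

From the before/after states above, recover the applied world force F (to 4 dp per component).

v₁ − v₀ = (-0.04875000, -0.01875000, 0.02125000)
F = m·Δv/dt = (-3.9000, -1.5000, 1.7000)

F = (-3.9000, -1.5000, 1.7000)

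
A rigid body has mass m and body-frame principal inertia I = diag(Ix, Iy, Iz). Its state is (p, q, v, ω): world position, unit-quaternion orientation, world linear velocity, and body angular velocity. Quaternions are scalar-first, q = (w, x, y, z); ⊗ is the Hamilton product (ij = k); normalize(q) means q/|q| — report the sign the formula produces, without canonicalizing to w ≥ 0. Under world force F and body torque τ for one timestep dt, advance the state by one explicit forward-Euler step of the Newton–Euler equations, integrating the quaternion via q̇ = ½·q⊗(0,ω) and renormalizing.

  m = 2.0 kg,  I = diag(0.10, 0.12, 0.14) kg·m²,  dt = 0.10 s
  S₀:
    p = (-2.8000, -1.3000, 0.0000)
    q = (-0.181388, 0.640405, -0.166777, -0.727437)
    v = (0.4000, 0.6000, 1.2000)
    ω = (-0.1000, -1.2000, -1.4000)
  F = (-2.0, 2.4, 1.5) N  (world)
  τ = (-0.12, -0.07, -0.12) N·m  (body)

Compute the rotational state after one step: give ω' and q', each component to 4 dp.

ω×(Iω) gyroscopic = (0.0336, -0.0056, 0.0024)
(τ − ω×Iω)/I = (-1.5360, -0.5367, -0.8743)
ω' = ω + α·dt = (-0.2536, -1.2537, -1.4874)
2q̇ = q⊗(0,ω) = (-1.1545037, -0.6212978, 1.1869763, -0.5312205)
q' = normalize(q + ½dt·q⊗(0,ω)) = (-0.2381, 0.6068, -0.1070, -0.7508)

ω' = (-0.2536, -1.2537, -1.4874)
q' = (-0.2381, 0.6068, -0.1070, -0.7508)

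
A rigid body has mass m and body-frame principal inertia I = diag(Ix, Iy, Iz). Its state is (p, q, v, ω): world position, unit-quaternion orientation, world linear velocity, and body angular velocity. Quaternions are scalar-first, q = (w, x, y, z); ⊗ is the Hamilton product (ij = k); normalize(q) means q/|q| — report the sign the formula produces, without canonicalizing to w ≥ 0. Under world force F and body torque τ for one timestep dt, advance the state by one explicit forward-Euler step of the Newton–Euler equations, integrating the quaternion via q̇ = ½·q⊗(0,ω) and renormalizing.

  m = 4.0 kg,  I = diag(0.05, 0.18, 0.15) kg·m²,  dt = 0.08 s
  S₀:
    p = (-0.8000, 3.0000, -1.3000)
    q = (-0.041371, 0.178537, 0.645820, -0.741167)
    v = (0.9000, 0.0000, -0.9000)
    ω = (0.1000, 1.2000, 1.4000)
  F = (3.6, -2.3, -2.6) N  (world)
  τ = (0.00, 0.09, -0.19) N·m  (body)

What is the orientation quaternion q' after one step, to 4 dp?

q⊗(0,ω) = (0.2447961, 1.7894113, -0.3737137, 0.0917430)
q' = normalize(q + ½dt·q⊗(0,ω)) = (-0.0315, 0.2494, 0.6292, -0.7355)

q' = (-0.0315, 0.2494, 0.6292, -0.7355)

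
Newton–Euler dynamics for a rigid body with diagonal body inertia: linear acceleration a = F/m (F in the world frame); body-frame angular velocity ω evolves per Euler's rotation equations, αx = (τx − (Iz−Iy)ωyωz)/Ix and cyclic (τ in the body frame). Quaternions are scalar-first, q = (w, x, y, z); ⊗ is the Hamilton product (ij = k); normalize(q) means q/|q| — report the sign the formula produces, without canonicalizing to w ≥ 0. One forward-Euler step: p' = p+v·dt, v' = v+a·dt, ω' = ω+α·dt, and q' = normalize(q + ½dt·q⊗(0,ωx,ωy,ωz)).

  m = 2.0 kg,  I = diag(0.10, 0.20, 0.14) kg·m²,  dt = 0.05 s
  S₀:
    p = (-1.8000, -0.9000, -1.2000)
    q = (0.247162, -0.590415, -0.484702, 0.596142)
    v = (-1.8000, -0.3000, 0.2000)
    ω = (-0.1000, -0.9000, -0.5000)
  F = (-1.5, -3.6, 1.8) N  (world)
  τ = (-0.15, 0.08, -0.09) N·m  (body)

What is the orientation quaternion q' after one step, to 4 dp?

q' = (0.2422, -0.5714, -0.4990, 0.6049)

2q̇ = q⊗(0,ω) = (-0.1972023, 0.7541626, -0.5772675, 0.3593223)
q' = normalize(q + ½dt·q⊗(0,ω)) = (0.2422, -0.5714, -0.4990, 0.6049)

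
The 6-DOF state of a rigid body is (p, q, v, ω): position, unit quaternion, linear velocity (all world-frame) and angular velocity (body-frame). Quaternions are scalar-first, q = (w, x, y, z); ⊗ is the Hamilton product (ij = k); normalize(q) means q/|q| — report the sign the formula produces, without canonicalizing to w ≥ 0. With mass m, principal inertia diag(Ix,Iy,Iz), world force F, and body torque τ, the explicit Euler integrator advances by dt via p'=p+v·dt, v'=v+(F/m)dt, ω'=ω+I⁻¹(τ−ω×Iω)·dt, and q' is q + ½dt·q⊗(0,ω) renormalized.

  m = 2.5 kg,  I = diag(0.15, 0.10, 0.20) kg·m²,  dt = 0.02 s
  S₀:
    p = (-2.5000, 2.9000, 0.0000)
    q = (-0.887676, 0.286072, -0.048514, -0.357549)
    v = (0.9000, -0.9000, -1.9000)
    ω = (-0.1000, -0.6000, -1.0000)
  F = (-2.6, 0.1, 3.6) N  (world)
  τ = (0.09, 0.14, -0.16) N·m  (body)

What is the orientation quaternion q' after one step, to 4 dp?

2q̇ = q⊗(0,ω) = (-0.3580502, -0.0772478, 0.8544325, 0.7111814)
q' = normalize(q + ½dt·q⊗(0,ω)) = (-0.8912, 0.2853, -0.0400, -0.3504)

q' = (-0.8912, 0.2853, -0.0400, -0.3504)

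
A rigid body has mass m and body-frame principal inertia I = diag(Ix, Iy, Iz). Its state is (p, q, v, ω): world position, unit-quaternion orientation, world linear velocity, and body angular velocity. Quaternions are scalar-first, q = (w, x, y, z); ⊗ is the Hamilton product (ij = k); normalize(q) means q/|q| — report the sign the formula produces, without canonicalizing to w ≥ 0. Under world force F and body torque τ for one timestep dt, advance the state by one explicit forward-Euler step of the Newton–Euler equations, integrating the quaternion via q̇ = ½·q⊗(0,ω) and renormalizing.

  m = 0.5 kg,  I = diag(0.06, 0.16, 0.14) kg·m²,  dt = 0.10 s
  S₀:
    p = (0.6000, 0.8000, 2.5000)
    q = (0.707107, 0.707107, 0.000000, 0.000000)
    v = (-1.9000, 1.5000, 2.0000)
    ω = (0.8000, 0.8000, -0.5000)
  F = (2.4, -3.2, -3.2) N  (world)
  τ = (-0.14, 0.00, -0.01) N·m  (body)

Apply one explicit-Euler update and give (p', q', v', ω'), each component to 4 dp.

p' = p + v·dt = (0.4100, 0.9500, 2.7000)
v + (F/m)dt = (-1.4200, 0.8600, 1.3600)
α = I⁻¹(τ − ω×Iω) = (-2.4667, -0.2000, -0.5286)
ω + α·dt = (0.5533, 0.7800, -0.5529)
2q̇ = q⊗(0,ω) = (-0.5656856, 0.5656856, 0.9192391, 0.2121321)
updated quaternion q' = (0.6775, 0.7340, 0.0459, 0.0106)

p' = (0.4100, 0.9500, 2.7000)
q' = (0.6775, 0.7340, 0.0459, 0.0106)
v' = (-1.4200, 0.8600, 1.3600)
ω' = (0.5533, 0.7800, -0.5529)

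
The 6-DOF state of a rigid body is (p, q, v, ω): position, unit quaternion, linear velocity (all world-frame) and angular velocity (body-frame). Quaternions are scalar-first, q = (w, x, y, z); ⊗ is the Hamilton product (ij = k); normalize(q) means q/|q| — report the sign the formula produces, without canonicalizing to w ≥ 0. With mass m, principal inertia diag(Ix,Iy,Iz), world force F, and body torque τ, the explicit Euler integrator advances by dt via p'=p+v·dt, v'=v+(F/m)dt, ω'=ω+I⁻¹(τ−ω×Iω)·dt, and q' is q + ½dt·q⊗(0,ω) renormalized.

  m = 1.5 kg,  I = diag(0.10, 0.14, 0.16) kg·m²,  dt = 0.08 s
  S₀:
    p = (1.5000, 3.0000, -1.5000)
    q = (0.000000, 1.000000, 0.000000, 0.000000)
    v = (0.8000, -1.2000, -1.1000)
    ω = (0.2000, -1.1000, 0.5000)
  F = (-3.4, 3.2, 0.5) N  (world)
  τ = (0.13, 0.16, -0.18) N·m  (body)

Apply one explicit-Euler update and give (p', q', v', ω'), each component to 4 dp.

p' = (1.5640, 2.9040, -1.5880)
q' = (-0.0080, 0.9988, -0.0200, -0.0439)
v' = (0.6187, -1.0293, -1.0733)
ω' = (0.3128, -1.0051, 0.4144)

angular accel α = (1.4100, 1.1857, -1.0700)
ω' = ω + α·dt = (0.3128, -1.0051, 0.4144)
2q̇ = q⊗(0,ω) = (-0.2000000, 0.0000000, -0.5000000, -1.1000000)
q + ½dt·q⊗(0,ω), renormalized = (-0.0080, 0.9988, -0.0200, -0.0439)
p' = p + v·dt = (1.5640, 2.9040, -1.5880)
v' = v + a·dt = (0.6187, -1.0293, -1.0733)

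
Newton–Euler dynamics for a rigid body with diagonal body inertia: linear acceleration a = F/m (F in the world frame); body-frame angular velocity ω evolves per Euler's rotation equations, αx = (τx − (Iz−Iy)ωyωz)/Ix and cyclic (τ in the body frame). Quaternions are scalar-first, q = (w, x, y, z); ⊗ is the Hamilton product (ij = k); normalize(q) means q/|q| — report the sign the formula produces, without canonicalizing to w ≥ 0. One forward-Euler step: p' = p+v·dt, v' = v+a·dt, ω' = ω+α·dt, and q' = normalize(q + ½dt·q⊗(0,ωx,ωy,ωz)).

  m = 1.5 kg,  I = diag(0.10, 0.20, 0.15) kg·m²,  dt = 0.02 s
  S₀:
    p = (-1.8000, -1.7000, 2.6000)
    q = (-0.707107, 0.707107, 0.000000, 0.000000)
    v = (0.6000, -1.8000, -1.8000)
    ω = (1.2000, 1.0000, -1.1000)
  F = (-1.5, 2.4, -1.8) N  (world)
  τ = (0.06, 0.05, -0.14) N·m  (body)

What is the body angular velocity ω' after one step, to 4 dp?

angular accel α = (0.0500, -0.0800, -1.7333)
ω' = ω + α·dt = (1.2010, 0.9984, -1.1347)

ω' = (1.2010, 0.9984, -1.1347)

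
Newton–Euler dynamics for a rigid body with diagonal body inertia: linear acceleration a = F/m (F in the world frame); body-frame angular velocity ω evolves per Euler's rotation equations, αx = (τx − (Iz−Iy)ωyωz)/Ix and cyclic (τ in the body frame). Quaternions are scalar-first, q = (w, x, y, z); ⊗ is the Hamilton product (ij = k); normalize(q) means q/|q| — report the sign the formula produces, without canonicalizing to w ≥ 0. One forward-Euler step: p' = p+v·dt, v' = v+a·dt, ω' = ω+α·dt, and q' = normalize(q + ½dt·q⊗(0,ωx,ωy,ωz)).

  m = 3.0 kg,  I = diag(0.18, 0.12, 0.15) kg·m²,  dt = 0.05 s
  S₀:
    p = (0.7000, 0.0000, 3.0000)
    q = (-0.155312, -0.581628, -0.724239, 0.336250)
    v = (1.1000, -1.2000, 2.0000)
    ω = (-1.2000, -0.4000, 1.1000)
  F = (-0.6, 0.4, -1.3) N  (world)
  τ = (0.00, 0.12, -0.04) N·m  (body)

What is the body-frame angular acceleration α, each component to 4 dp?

α = (0.0733, 1.3300, -0.0747)

gyro term ω×Iω = (-0.0132, -0.0396, -0.0288)
angular accel α = (0.0733, 1.3300, -0.0747)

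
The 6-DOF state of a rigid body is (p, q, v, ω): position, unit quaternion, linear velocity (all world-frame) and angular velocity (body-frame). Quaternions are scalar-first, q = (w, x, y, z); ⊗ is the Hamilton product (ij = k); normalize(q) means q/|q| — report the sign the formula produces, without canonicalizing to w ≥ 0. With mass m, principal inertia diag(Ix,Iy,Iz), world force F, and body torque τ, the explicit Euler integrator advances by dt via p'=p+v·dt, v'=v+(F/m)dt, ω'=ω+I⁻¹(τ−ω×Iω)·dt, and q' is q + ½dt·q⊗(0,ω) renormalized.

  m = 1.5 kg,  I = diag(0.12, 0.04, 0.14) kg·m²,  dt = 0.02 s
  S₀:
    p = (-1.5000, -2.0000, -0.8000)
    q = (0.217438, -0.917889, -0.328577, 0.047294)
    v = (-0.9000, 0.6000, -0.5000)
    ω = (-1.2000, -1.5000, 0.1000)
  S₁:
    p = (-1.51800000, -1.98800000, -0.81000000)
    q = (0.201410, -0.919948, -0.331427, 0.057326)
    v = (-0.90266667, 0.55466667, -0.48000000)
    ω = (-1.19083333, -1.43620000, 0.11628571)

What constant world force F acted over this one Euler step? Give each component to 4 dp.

velocity change Δv = (-0.00266667, -0.04533333, 0.02000000)
F = m·Δv/dt = (-0.2000, -3.4000, 1.5000)

F = (-0.2000, -3.4000, 1.5000)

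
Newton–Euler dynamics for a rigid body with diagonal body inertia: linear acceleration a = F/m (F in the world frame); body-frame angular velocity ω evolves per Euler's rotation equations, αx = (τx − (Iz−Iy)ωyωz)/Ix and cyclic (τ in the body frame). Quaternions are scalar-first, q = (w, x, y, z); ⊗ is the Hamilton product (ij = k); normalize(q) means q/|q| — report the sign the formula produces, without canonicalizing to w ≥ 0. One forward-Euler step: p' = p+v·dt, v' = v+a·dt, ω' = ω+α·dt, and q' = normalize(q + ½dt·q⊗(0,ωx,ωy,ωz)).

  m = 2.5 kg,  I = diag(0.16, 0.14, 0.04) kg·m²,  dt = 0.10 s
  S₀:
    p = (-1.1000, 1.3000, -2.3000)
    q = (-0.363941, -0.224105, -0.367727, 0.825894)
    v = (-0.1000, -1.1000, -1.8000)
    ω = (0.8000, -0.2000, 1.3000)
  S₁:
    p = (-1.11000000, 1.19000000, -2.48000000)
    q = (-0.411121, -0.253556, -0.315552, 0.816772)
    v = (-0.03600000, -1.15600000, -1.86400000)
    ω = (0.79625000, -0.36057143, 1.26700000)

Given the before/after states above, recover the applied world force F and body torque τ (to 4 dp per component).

v₁ − v₀ = (0.06400000, -0.05600000, -0.06400000)
applied force F = (1.6000, -1.4000, -1.6000)
rate change Δω = (-0.00375000, -0.16057143, -0.03300000)
gyro term ω₀×Iω₀ = (0.0260, 0.1248, 0.0032)
I·α + gyro = (0.0200, -0.1000, -0.0100)

F = (1.6000, -1.4000, -1.6000)
τ = (0.0200, -0.1000, -0.0100)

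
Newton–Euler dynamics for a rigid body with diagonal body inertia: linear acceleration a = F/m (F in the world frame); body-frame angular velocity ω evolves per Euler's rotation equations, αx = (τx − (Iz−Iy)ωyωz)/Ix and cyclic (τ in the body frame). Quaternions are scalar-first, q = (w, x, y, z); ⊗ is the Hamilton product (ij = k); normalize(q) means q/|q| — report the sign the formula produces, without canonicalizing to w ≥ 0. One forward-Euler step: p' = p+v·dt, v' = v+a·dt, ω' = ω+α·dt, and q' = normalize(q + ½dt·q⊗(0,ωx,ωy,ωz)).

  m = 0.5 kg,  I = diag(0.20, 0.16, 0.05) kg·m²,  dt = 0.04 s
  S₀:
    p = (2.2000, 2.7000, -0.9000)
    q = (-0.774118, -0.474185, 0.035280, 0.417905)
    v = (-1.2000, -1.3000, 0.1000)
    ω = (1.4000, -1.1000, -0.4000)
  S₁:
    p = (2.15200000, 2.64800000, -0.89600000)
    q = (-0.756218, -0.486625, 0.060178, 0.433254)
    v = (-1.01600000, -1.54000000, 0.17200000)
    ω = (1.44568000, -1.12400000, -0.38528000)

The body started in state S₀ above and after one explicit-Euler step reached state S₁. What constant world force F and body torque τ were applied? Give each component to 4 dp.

F = (2.3000, -3.0000, 0.9000)
τ = (0.1800, -0.1800, 0.0800)

v₁ − v₀ = (0.18400000, -0.24000000, 0.07200000)
applied force F = (2.3000, -3.0000, 0.9000)
ω₁ − ω₀ = (0.04568000, -0.02400000, 0.01472000)
precession coupling = (-0.0484, -0.0840, 0.0616)
applied torque τ = (0.1800, -0.1800, 0.0800)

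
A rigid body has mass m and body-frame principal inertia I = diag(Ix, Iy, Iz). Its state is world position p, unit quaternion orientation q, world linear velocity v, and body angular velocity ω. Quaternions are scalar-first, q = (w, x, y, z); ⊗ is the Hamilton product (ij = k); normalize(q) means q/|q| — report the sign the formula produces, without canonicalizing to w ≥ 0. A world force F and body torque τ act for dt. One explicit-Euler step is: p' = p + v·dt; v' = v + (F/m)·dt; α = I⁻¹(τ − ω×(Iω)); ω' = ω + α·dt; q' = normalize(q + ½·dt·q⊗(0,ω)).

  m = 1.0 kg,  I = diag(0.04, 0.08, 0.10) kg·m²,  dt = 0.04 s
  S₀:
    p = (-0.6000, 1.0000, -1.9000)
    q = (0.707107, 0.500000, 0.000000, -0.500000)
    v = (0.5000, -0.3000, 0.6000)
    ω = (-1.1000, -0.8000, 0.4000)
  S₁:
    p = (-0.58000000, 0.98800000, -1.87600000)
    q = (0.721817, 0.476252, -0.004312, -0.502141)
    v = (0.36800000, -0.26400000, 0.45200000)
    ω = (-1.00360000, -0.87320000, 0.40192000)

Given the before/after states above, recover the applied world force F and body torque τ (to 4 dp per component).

F = (-3.3000, 0.9000, -3.7000)
τ = (0.0900, -0.1200, 0.0400)

ω₁ − ω₀ = (0.09640000, -0.07320000, 0.00192000)
I·α + gyro = (0.0900, -0.1200, 0.0400)
Δv = v₁−v₀ = (-0.13200000, 0.03600000, -0.14800000)
m·(v₁−v₀)/dt = (-3.3000, 0.9000, -3.7000)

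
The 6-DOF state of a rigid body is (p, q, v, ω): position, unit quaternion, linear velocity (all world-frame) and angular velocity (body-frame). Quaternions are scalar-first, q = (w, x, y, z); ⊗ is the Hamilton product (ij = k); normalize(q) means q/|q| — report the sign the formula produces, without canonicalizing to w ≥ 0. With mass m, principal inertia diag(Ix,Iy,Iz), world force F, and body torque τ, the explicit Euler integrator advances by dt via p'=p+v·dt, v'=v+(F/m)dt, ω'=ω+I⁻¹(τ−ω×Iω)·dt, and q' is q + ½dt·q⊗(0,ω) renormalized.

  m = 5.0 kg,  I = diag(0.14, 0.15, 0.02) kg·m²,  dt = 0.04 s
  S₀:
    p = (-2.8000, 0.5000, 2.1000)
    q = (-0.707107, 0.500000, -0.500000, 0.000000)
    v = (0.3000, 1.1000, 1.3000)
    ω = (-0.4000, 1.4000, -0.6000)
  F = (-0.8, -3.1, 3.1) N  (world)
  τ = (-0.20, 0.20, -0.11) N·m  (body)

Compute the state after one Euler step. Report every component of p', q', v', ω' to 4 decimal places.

p' = (-2.7880, 0.5440, 2.1520)
q' = (-0.6888, 0.5114, -0.5135, 0.0185)
v' = (0.2936, 1.0752, 1.3248)
ω' = (-0.4883, 1.4457, -0.8088)

angular accel α = (-2.2086, 1.1413, -5.2200)
ω' = ω + α·dt = (-0.4883, 1.4457, -0.8088)
2q̇ = q⊗(0,ω) = (0.9000000, 0.5828428, -0.6899498, 0.9242642)
updated quaternion q' = (-0.6888, 0.5114, -0.5135, 0.0185)
a = F/m = (-0.1600, -0.6200, 0.6200)
new position p' = (-2.7880, 0.5440, 2.1520)
new velocity v' = (0.2936, 1.0752, 1.3248)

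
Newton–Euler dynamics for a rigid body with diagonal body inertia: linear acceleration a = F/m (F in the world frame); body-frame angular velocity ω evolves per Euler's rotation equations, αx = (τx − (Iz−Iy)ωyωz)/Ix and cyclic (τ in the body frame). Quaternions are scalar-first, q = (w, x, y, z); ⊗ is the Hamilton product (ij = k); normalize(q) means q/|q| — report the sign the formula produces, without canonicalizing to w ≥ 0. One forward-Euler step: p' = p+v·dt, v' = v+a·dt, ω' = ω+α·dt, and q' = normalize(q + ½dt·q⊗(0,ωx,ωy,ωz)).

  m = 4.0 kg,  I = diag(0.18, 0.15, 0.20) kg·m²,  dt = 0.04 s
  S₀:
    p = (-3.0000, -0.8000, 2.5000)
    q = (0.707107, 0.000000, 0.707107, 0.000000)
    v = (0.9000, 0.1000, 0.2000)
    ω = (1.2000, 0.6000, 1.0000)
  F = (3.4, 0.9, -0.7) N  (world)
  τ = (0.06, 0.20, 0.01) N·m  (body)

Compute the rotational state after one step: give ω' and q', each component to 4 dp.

ω' = (1.2067, 0.6597, 1.0063)
q' = (0.6982, 0.0311, 0.7152, -0.0028)

α = I⁻¹(τ − ω×Iω) = (0.1667, 1.4933, 0.1580)
ω + α·dt = (1.2067, 0.6597, 1.0063)
q⊗(0,ω) = (-0.4242642, 1.5556354, 0.4242642, -0.1414214)
updated quaternion q' = (0.6982, 0.0311, 0.7152, -0.0028)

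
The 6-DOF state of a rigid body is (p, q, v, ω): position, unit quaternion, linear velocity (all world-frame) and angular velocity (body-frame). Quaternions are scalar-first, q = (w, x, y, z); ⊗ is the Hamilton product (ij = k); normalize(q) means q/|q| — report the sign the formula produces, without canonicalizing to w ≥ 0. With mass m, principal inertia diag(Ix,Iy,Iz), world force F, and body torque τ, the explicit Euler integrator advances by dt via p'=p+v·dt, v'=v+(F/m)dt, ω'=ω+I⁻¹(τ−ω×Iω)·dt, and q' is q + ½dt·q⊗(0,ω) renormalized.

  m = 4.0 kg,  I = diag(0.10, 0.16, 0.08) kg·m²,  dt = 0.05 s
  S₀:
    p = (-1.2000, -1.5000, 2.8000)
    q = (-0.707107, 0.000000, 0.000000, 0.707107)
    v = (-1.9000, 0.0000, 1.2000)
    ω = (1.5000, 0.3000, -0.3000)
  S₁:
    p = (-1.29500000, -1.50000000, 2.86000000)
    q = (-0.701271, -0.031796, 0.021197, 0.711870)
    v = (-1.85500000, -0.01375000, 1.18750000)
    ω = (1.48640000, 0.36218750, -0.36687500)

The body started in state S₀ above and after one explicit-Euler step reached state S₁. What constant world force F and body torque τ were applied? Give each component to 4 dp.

velocity change Δv = (0.04500000, -0.01375000, -0.01250000)
m·(v₁−v₀)/dt = (3.6000, -1.1000, -1.0000)
Δω = ω₁−ω₀ = (-0.01360000, 0.06218750, -0.06687500)
ω₀×(Iω₀) = (0.0072, -0.0090, 0.0270)
I·α + gyro = (-0.0200, 0.1900, -0.0800)

F = (3.6000, -1.1000, -1.0000)
τ = (-0.0200, 0.1900, -0.0800)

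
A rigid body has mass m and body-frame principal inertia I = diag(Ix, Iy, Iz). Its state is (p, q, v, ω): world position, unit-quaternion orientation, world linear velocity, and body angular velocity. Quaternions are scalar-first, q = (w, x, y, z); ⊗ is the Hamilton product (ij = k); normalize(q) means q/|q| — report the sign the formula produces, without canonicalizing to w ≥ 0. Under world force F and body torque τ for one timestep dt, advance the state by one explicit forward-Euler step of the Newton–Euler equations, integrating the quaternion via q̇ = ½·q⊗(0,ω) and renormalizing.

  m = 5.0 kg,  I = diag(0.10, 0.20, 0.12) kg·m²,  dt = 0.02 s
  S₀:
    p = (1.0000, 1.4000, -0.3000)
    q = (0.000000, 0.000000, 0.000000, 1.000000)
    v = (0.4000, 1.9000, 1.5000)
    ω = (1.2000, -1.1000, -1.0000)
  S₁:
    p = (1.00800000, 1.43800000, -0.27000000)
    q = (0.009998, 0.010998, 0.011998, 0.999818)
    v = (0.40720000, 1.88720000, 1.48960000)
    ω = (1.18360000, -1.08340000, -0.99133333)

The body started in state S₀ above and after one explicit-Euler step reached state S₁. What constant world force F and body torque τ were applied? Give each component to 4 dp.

F = (1.8000, -3.2000, -2.6000)
τ = (-0.1700, 0.1900, -0.0800)

Δω = ω₁−ω₀ = (-0.01640000, 0.01660000, 0.00866667)
ω₀×(Iω₀) = (-0.0880, 0.0240, -0.1320)
applied torque τ = (-0.1700, 0.1900, -0.0800)
Δv = v₁−v₀ = (0.00720000, -0.01280000, -0.01040000)
applied force F = (1.8000, -3.2000, -2.6000)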